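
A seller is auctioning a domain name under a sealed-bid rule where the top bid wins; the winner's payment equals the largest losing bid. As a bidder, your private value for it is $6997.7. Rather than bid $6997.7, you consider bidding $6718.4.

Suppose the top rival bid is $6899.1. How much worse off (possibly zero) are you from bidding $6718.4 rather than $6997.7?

$98.6

Bidding your value $6997.7: you win (since $6997.7 > $6899.1) and pay $6899.1. Payoff $98.6.
Bidding $6718.4: you lose. Payoff $0.
The competing bid $6899.1 lies between your shaded bid and your value, so underbidding forfeits an item you could have won at a profitable price.
Loss from deviating = $98.6 − ($0) = $98.6.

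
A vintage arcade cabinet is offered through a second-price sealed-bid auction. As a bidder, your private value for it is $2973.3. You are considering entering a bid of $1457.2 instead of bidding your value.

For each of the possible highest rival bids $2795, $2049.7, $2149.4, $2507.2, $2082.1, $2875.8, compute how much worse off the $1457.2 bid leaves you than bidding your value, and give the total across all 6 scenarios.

The deviation costs you only when the competing bid falls strictly between $1457.2 and $2973.3; elsewhere both bids give the same outcome.
$2795: truthful payoff $178.3, deviation payoff $0 → loss $178.3.
$2049.7: truthful payoff $923.6, deviation payoff $0 → loss $923.6.
$2149.4: truthful payoff $823.9, deviation payoff $0 → loss $823.9.
$2507.2: truthful payoff $466.1, deviation payoff $0 → loss $466.1.
$2082.1: truthful payoff $891.2, deviation payoff $0 → loss $891.2.
$2875.8: truthful payoff $97.5, deviation payoff $0 → loss $97.5.
Total loss = $178.3 + $923.6 + $823.9 + $466.1 + $891.2 + $97.5 = $3380.6.
In a second-price auction your bid sets only whether you win, not what you pay, so bidding your true value is weakly dominant.

$3380.6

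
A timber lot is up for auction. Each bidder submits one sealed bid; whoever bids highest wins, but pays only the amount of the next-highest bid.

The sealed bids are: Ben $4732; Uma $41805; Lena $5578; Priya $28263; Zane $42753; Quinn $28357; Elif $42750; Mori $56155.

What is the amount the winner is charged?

$42753

Highest bid: Mori at $56155, so Mori wins.
Second-highest bid: Zane at $42753 — that is the price the winner pays.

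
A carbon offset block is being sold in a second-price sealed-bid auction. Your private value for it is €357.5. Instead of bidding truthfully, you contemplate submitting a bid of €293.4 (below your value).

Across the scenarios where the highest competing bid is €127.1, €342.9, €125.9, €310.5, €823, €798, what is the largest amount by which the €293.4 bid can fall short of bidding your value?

€47

€127.1: same outcome either way → loss €0.
€342.9: truthful gives €14.6, deviation gives €0 → loss €14.6.
€125.9: same outcome either way → loss €0.
€310.5: truthful gives €47, deviation gives €0 → loss €47.
€823: same outcome either way → loss €0.
€798: same outcome either way → loss €0.
Maximum loss: €47.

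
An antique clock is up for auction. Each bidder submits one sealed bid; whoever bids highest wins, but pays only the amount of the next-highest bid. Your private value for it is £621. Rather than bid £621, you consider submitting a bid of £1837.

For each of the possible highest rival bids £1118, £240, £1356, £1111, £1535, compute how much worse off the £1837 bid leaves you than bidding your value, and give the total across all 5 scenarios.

The deviation costs you only when the competing bid falls strictly between £621 and £1837; elsewhere both bids give the same outcome.
£1118: truthful payoff £0, deviation payoff −£497 → loss £497.
£240: outcomes coincide → loss £0.
£1356: truthful payoff £0, deviation payoff −£735 → loss £735.
£1111: truthful payoff £0, deviation payoff −£490 → loss £490.
£1535: truthful payoff £0, deviation payoff −£914 → loss £914.
Total loss = £497 + £735 + £490 + £914 = £2636.
Truthful bidding weakly dominates here: raising your bid can only win items priced above your value, and lowering it can only forfeit items priced below.

£2636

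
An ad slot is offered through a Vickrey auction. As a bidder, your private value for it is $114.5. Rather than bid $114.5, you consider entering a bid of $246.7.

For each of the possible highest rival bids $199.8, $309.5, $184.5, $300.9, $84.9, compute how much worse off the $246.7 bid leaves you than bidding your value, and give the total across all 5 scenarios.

$155.3

The deviation costs you only when the competing bid falls strictly between $114.5 and $246.7; elsewhere both bids give the same outcome.
$199.8: truthful payoff $0, deviation payoff −$85.3 → loss $85.3.
$309.5: outcomes coincide → loss $0.
$184.5: truthful payoff $0, deviation payoff −$70 → loss $70.
$300.9: outcomes coincide → loss $0.
$84.9: outcomes coincide → loss $0.
Total loss = $85.3 + $70 = $155.3.
Because the price is fixed by the runner-up's bid, deviating from your value can only change a good outcome into a bad one — never the reverse.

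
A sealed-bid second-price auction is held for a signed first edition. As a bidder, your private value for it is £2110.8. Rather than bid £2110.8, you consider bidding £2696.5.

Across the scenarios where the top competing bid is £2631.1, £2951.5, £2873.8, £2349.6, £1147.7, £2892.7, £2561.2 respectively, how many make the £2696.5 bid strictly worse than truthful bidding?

3

The deviation hurts exactly when the highest competing bid lies strictly between £2110.8 and £2696.5 — overbidding then wins at a price above your value.
£2631.1: inside the interval → strictly worse (loss £520.3).
£2951.5: above both → same outcome either way.
£2873.8: above both → same outcome either way.
£2349.6: inside the interval → strictly worse (loss £238.8).
£1147.7: below both → same outcome either way.
£2892.7: above both → same outcome either way.
£2561.2: inside the interval → strictly worse (loss £450.4).
Count: 3.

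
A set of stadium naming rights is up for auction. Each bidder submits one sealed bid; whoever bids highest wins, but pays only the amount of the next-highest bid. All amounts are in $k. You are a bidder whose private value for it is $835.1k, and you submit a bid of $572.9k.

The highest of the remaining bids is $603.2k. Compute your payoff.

$0k

Your bid $572.9k is below the highest competing bid $603.2k, so you lose.
A losing bidder pays nothing and receives nothing: payoff = $0k.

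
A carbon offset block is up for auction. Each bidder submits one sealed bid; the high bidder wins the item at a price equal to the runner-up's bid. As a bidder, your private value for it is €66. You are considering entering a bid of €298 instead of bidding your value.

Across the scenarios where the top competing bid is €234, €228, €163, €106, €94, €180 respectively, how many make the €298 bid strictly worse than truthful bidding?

6

The deviation hurts exactly when the highest competing bid lies strictly between €66 and €298 — overbidding then wins at a price above your value.
€234: inside the interval → strictly worse (loss €168).
€228: inside the interval → strictly worse (loss €162).
€163: inside the interval → strictly worse (loss €97).
€106: inside the interval → strictly worse (loss €40).
€94: inside the interval → strictly worse (loss €28).
€180: inside the interval → strictly worse (loss €114).
Count: 6.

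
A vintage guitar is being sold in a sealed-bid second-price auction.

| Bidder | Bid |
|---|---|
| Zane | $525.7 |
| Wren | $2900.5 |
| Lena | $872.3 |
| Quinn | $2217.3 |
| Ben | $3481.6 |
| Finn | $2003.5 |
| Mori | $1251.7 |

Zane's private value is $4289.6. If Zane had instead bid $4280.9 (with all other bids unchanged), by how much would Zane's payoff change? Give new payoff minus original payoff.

$808

The highest bid among the other bidders is $3481.6; Zane's bid doesn't change that.
Original bid $525.7: Zane is not highest (top rival bid is $3481.6); payoff $0.
Alternative bid $4280.9: Zane is highest, pays the top rival bid $3481.6; payoff $4289.6 − $3481.6 = $808.
Change in payoff = $808 − ($0) = $808.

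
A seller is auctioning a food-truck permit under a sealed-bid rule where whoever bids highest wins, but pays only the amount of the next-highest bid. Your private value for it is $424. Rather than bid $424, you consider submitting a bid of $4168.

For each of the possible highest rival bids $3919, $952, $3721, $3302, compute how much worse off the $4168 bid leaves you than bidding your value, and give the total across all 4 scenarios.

$10198

The deviation costs you only when the competing bid falls strictly between $424 and $4168; elsewhere both bids give the same outcome.
$3919: truthful payoff $0, deviation payoff −$3495 → loss $3495.
$952: truthful payoff $0, deviation payoff −$528 → loss $528.
$3721: truthful payoff $0, deviation payoff −$3297 → loss $3297.
$3302: truthful payoff $0, deviation payoff −$2878 → loss $2878.
Total loss = $3495 + $528 + $3297 + $2878 = $10198.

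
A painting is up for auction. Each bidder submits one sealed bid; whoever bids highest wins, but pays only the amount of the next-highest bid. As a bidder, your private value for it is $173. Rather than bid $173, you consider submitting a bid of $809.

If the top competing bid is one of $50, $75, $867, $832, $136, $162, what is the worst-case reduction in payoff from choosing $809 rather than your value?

$50: same outcome either way → loss $0.
$75: same outcome either way → loss $0.
$867: same outcome either way → loss $0.
$832: same outcome either way → loss $0.
$136: same outcome either way → loss $0.
$162: same outcome either way → loss $0.
Maximum loss: $0.

$0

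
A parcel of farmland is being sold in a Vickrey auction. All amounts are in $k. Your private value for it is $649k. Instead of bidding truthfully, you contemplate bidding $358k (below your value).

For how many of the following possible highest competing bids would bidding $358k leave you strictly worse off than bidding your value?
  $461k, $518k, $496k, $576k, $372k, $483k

6

The deviation hurts exactly when the highest competing bid lies strictly between $358k and $649k — underbidding then forfeits a profitable win.
$461k: inside the interval → strictly worse (loss $188k).
$518k: inside the interval → strictly worse (loss $131k).
$496k: inside the interval → strictly worse (loss $153k).
$576k: inside the interval → strictly worse (loss $73k).
$372k: inside the interval → strictly worse (loss $277k).
$483k: inside the interval → strictly worse (loss $166k).
Count: 6.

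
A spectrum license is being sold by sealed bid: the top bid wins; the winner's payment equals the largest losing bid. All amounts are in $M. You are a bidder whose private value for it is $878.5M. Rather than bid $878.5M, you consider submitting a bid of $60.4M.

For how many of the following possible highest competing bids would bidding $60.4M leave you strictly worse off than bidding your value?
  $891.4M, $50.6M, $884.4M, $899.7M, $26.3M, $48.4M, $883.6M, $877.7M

The deviation hurts exactly when the highest competing bid lies strictly between $60.4M and $878.5M — underbidding then forfeits a profitable win.
$891.4M: above both → same outcome either way.
$50.6M: below both → same outcome either way.
$884.4M: above both → same outcome either way.
$899.7M: above both → same outcome either way.
$26.3M: below both → same outcome either way.
$48.4M: below both → same outcome either way.
$883.6M: above both → same outcome either way.
$877.7M: inside the interval → strictly worse (loss $0.8M).
Count: 1.

1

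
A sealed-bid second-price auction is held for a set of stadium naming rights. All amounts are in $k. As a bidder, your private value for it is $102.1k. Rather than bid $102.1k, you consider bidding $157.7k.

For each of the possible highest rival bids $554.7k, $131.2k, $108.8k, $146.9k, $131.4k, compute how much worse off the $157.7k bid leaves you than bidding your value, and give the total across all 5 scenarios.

The deviation costs you only when the competing bid falls strictly between $102.1k and $157.7k; elsewhere both bids give the same outcome.
$554.7k: outcomes coincide → loss $0k.
$131.2k: truthful payoff $0k, deviation payoff −$29.1k → loss $29.1k.
$108.8k: truthful payoff $0k, deviation payoff −$6.7k → loss $6.7k.
$146.9k: truthful payoff $0k, deviation payoff −$44.8k → loss $44.8k.
$131.4k: truthful payoff $0k, deviation payoff −$29.3k → loss $29.3k.
Total loss = $29.1k + $6.7k + $44.8k + $29.3k = $109.9k.
Because the price is fixed by the runner-up's bid, deviating from your value can only change a good outcome into a bad one — never the reverse.

$109.9k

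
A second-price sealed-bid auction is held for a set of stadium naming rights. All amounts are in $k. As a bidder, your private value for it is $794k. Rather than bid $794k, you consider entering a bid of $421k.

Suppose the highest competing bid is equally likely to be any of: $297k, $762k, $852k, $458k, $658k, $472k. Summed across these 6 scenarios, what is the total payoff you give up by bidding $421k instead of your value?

The deviation costs you only when the competing bid falls strictly between $421k and $794k; elsewhere both bids give the same outcome.
$297k: outcomes coincide → loss $0k.
$762k: truthful payoff $32k, deviation payoff $0k → loss $32k.
$852k: outcomes coincide → loss $0k.
$458k: truthful payoff $336k, deviation payoff $0k → loss $336k.
$658k: truthful payoff $136k, deviation payoff $0k → loss $136k.
$472k: truthful payoff $322k, deviation payoff $0k → loss $322k.
Total loss = $32k + $336k + $136k + $322k = $826k.

$826k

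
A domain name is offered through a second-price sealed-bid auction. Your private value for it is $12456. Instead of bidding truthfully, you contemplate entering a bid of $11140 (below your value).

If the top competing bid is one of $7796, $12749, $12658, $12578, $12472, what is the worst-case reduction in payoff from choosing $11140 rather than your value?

$7796: same outcome either way → loss $0.
$12749: same outcome either way → loss $0.
$12658: same outcome either way → loss $0.
$12578: same outcome either way → loss $0.
$12472: same outcome either way → loss $0.
Maximum loss: $0.

$0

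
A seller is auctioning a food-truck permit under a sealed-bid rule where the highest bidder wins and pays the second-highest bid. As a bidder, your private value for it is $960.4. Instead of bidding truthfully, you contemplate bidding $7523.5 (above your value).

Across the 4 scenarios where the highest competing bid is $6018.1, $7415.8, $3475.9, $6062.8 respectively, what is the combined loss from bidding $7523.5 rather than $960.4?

The deviation costs you only when the competing bid falls strictly between $960.4 and $7523.5; elsewhere both bids give the same outcome.
$6018.1: truthful payoff $0, deviation payoff −$5057.7 → loss $5057.7.
$7415.8: truthful payoff $0, deviation payoff −$6455.4 → loss $6455.4.
$3475.9: truthful payoff $0, deviation payoff −$2515.5 → loss $2515.5.
$6062.8: truthful payoff $0, deviation payoff −$5102.4 → loss $5102.4.
Total loss = $5057.7 + $6455.4 + $2515.5 + $5102.4 = $19131.

$19131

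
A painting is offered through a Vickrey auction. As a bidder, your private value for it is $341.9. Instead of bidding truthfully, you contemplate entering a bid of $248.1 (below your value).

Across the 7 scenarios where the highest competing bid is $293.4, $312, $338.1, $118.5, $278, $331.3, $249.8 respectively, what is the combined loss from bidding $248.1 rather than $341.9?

The deviation costs you only when the competing bid falls strictly between $248.1 and $341.9; elsewhere both bids give the same outcome.
$293.4: truthful payoff $48.5, deviation payoff $0 → loss $48.5.
$312: truthful payoff $29.9, deviation payoff $0 → loss $29.9.
$338.1: truthful payoff $3.8, deviation payoff $0 → loss $3.8.
$118.5: outcomes coincide → loss $0.
$278: truthful payoff $63.9, deviation payoff $0 → loss $63.9.
$331.3: truthful payoff $10.6, deviation payoff $0 → loss $10.6.
$249.8: truthful payoff $92.1, deviation payoff $0 → loss $92.1.
Total loss = $48.5 + $29.9 + $3.8 + $63.9 + $10.6 + $92.1 = $248.8.
Because the price is fixed by the runner-up's bid, deviating from your value can only change a good outcome into a bad one — never the reverse.

$248.8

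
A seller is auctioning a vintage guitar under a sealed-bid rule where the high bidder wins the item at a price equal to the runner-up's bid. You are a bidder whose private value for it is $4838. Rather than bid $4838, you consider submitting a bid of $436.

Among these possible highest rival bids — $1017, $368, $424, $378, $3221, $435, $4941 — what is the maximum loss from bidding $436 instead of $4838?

$1017: truthful gives $3821, deviation gives $0 → loss $3821.
$368: same outcome either way → loss $0.
$424: same outcome either way → loss $0.
$378: same outcome either way → loss $0.
$3221: truthful gives $1617, deviation gives $0 → loss $1617.
$435: same outcome either way → loss $0.
$4941: same outcome either way → loss $0.
Maximum loss: $3821.

$3821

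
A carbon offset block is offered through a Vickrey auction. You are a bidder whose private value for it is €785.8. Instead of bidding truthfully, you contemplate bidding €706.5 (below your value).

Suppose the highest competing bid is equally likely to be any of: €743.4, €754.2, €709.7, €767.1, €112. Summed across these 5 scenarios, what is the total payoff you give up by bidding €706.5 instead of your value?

The deviation costs you only when the competing bid falls strictly between €706.5 and €785.8; elsewhere both bids give the same outcome.
€743.4: truthful payoff €42.4, deviation payoff €0 → loss €42.4.
€754.2: truthful payoff €31.6, deviation payoff €0 → loss €31.6.
€709.7: truthful payoff €76.1, deviation payoff €0 → loss €76.1.
€767.1: truthful payoff €18.7, deviation payoff €0 → loss €18.7.
€112: outcomes coincide → loss €0.
Total loss = €42.4 + €31.6 + €76.1 + €18.7 = €168.8.
Truthful bidding weakly dominates here: raising your bid can only win items priced above your value, and lowering it can only forfeit items priced below.

€168.8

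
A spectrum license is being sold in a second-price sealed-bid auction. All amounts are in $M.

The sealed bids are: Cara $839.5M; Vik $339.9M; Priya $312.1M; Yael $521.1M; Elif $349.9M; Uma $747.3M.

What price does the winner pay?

Highest bid: Cara at $839.5M, so Cara wins.
Second-highest bid: Uma at $747.3M — that is the price the winner pays.

$747.3M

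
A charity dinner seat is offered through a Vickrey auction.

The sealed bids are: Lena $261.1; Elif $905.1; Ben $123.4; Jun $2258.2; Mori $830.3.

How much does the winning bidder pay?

Highest bid: Jun at $2258.2, so Jun wins.
Second-highest bid: Elif at $905.1 — that is the price the winner pays.

$905.1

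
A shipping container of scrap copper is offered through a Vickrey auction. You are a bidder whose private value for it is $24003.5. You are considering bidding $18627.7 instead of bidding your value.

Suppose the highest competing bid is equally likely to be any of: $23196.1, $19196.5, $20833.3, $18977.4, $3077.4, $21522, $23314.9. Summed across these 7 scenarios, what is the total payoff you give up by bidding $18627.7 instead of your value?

$16980.8

The deviation costs you only when the competing bid falls strictly between $18627.7 and $24003.5; elsewhere both bids give the same outcome.
$23196.1: truthful payoff $807.4, deviation payoff $0 → loss $807.4.
$19196.5: truthful payoff $4807, deviation payoff $0 → loss $4807.
$20833.3: truthful payoff $3170.2, deviation payoff $0 → loss $3170.2.
$18977.4: truthful payoff $5026.1, deviation payoff $0 → loss $5026.1.
$3077.4: outcomes coincide → loss $0.
$21522: truthful payoff $2481.5, deviation payoff $0 → loss $2481.5.
$23314.9: truthful payoff $688.6, deviation payoff $0 → loss $688.6.
Total loss = $807.4 + $4807 + $3170.2 + $5026.1 + $2481.5 + $688.6 = $16980.8.
In a second-price auction your bid sets only whether you win, not what you pay, so bidding your true value is weakly dominant.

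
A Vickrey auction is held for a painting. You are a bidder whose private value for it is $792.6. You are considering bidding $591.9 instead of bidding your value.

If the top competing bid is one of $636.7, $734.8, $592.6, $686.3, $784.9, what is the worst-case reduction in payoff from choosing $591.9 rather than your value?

$200

$636.7: truthful gives $155.9, deviation gives $0 → loss $155.9.
$734.8: truthful gives $57.8, deviation gives $0 → loss $57.8.
$592.6: truthful gives $200, deviation gives $0 → loss $200.
$686.3: truthful gives $106.3, deviation gives $0 → loss $106.3.
$784.9: truthful gives $7.7, deviation gives $0 → loss $7.7.
Maximum loss: $200.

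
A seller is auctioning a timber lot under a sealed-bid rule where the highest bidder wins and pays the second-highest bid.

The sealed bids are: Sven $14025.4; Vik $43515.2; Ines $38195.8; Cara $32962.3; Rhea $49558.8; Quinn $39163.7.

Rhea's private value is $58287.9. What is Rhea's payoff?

$14772.7

Highest bid: Rhea at $49558.8, so Rhea wins.
Second-highest bid: Vik at $43515.2 — that is the price the winner pays.
Rhea's payoff = value − price = $58287.9 − $43515.2 = $14772.7.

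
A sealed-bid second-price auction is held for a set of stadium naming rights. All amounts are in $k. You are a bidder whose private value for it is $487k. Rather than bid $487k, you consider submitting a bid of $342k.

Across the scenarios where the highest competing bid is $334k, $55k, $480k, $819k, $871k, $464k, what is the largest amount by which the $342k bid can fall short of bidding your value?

$23k

$334k: same outcome either way → loss $0k.
$55k: same outcome either way → loss $0k.
$480k: truthful gives $7k, deviation gives $0k → loss $7k.
$819k: same outcome either way → loss $0k.
$871k: same outcome either way → loss $0k.
$464k: truthful gives $23k, deviation gives $0k → loss $23k.
Maximum loss: $23k.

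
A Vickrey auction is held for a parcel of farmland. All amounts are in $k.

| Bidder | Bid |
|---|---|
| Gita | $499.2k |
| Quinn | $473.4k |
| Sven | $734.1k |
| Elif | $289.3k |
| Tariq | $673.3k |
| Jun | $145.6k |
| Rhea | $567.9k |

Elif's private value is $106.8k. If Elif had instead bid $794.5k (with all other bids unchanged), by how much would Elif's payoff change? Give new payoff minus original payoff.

The highest bid among the other bidders is $734.1k; Elif's bid doesn't change that.
Original bid $289.3k: Elif is not highest (top rival bid is $734.1k); payoff $0k.
Alternative bid $794.5k: Elif is highest, pays the top rival bid $734.1k; payoff $106.8k − $734.1k = −$627.3k.
Change in payoff = −$627.3k − ($0k) = −$627.3k.

−$627.3k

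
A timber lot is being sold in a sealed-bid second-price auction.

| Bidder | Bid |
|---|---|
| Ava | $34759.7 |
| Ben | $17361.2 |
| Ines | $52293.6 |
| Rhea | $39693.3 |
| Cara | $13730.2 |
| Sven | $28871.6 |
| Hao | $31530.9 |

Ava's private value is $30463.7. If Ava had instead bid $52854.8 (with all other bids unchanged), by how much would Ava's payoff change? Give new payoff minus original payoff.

−$21829.9

The highest bid among the other bidders is $52293.6; Ava's bid doesn't change that.
Original bid $34759.7: Ava is not highest (top rival bid is $52293.6); payoff $0.
Alternative bid $52854.8: Ava is highest, pays the top rival bid $52293.6; payoff $30463.7 − $52293.6 = −$21829.9.
Change in payoff = −$21829.9 − ($0) = −$21829.9.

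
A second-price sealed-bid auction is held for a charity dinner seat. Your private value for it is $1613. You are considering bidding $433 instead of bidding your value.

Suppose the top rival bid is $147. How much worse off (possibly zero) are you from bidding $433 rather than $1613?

$0

Bidding your value $1613: you win (since $1613 > $147) and pay $147. Payoff $1466.
Bidding $433: you win and pay $147. Payoff $1613 − $147 = $1466.
Difference = $1466 − $1466 = $0; both bids lead to the same outcome because the competing bid is below both your value and your alternative bid.
In a second-price auction your bid sets only whether you win, not what you pay, so bidding your true value is weakly dominant.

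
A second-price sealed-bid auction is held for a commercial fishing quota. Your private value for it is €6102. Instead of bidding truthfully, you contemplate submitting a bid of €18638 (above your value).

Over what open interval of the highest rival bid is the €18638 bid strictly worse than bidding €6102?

(€6102, €18638)

If the competing bid is below €6102, both bids win at the same price — no difference.
If it is above €18638, both bids lose — no difference.
If it lies strictly between €6102 and €18638, bidding your value loses (payoff 0) while bidding €18638 wins at a price above your value (payoff negative).
So the deviation strictly hurts on the open interval (€6102, €18638).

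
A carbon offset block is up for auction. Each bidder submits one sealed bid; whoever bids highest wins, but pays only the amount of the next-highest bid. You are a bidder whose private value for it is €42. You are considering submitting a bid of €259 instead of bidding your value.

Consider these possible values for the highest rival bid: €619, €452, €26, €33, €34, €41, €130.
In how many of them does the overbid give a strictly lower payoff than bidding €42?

1

The deviation hurts exactly when the highest competing bid lies strictly between €42 and €259 — overbidding then wins at a price above your value.
€619: above both → same outcome either way.
€452: above both → same outcome either way.
€26: below both → same outcome either way.
€33: below both → same outcome either way.
€34: below both → same outcome either way.
€41: below both → same outcome either way.
€130: inside the interval → strictly worse (loss €88).
Count: 1.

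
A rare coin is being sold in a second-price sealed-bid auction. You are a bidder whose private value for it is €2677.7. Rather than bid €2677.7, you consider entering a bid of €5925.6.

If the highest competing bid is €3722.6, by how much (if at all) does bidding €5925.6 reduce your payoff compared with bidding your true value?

€1044.9

Bidding your value €2677.7: you lose (since €2677.7 < €3722.6). Payoff €0.
Bidding €5925.6: you win and pay €3722.6. Payoff €2677.7 − €3722.6 = −€1044.9.
The competing bid €3722.6 lies between your value and your inflated bid, so overbidding wins an item priced above your value.
Loss from deviating = €0 − (−€1044.9) = €1044.9.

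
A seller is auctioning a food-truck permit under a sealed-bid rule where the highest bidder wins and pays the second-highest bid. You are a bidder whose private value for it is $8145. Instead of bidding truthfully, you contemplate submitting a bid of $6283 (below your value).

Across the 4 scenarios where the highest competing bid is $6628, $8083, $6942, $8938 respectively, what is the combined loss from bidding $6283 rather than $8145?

The deviation costs you only when the competing bid falls strictly between $6283 and $8145; elsewhere both bids give the same outcome.
$6628: truthful payoff $1517, deviation payoff $0 → loss $1517.
$8083: truthful payoff $62, deviation payoff $0 → loss $62.
$6942: truthful payoff $1203, deviation payoff $0 → loss $1203.
$8938: outcomes coincide → loss $0.
Total loss = $1517 + $62 + $1203 = $2782.

$2782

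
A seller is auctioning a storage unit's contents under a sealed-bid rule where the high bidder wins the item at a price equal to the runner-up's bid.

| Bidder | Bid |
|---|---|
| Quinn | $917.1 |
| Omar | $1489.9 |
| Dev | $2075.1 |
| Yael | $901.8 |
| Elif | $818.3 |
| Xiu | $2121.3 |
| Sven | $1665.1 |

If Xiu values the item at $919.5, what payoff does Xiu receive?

Highest bid: Xiu at $2121.3, so Xiu wins.
Second-highest bid: Dev at $2075.1 — that is the price the winner pays.
Xiu's payoff = value − price = $919.5 − $2075.1 = −$1155.6.

−$1155.6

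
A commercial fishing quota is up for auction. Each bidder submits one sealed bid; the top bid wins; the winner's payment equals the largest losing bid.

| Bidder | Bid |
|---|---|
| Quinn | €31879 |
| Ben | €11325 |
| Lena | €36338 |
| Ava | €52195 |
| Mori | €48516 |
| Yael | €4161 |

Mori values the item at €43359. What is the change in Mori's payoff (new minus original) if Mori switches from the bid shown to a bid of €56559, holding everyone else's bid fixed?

The highest bid among the other bidders is €52195; Mori's bid doesn't change that.
Original bid €48516: Mori is not highest (top rival bid is €52195); payoff €0.
Alternative bid €56559: Mori is highest, pays the top rival bid €52195; payoff €43359 − €52195 = −€8836.
Change in payoff = −€8836 − (€0) = −€8836.

−€8836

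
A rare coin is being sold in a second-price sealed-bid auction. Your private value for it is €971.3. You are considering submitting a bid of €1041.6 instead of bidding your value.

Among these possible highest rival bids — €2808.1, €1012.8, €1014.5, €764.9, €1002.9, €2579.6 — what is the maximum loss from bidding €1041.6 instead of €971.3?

€2808.1: same outcome either way → loss €0.
€1012.8: truthful gives €0, deviation gives −€41.5 → loss €41.5.
€1014.5: truthful gives €0, deviation gives −€43.2 → loss €43.2.
€764.9: same outcome either way → loss €0.
€1002.9: truthful gives €0, deviation gives −€31.6 → loss €31.6.
€2579.6: same outcome either way → loss €0.
Maximum loss: €43.2.

€43.2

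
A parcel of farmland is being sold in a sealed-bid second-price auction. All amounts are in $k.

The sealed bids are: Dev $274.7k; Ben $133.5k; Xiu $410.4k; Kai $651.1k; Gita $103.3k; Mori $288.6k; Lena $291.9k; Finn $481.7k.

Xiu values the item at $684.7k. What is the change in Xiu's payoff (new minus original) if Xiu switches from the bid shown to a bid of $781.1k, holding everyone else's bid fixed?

The highest bid among the other bidders is $651.1k; Xiu's bid doesn't change that.
Original bid $410.4k: Xiu is not highest (top rival bid is $651.1k); payoff $0k.
Alternative bid $781.1k: Xiu is highest, pays the top rival bid $651.1k; payoff $684.7k − $651.1k = $33.6k.
Change in payoff = $33.6k − ($0k) = $33.6k.

$33.6k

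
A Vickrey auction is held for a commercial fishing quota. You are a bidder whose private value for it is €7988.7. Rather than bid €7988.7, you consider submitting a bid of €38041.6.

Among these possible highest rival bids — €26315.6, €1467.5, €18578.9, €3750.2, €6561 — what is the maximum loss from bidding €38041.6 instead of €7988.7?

€18326.9

€26315.6: truthful gives €0, deviation gives −€18326.9 → loss €18326.9.
€1467.5: same outcome either way → loss €0.
€18578.9: truthful gives €0, deviation gives −€10590.2 → loss €10590.2.
€3750.2: same outcome either way → loss €0.
€6561: same outcome either way → loss €0.
Maximum loss: €18326.9.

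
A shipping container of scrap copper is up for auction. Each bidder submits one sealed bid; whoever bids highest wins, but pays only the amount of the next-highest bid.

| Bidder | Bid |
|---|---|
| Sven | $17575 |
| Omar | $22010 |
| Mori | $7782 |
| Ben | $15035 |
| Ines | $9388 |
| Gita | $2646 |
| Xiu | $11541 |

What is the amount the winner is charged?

Highest bid: Omar at $22010, so Omar wins.
Second-highest bid: Sven at $17575 — that is the price the winner pays.

$17575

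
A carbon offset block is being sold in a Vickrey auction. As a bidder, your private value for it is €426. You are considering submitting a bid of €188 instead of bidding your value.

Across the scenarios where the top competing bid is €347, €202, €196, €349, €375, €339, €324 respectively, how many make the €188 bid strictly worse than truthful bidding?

The deviation hurts exactly when the highest competing bid lies strictly between €188 and €426 — underbidding then forfeits a profitable win.
€347: inside the interval → strictly worse (loss €79).
€202: inside the interval → strictly worse (loss €224).
€196: inside the interval → strictly worse (loss €230).
€349: inside the interval → strictly worse (loss €77).
€375: inside the interval → strictly worse (loss €51).
€339: inside the interval → strictly worse (loss €87).
€324: inside the interval → strictly worse (loss €102).
Count: 7.

7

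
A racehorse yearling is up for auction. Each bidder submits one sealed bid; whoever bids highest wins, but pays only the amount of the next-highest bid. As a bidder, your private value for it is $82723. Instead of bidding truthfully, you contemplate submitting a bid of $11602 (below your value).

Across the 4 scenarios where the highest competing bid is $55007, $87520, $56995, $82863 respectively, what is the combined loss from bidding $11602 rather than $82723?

The deviation costs you only when the competing bid falls strictly between $11602 and $82723; elsewhere both bids give the same outcome.
$55007: truthful payoff $27716, deviation payoff $0 → loss $27716.
$87520: outcomes coincide → loss $0.
$56995: truthful payoff $25728, deviation payoff $0 → loss $25728.
$82863: outcomes coincide → loss $0.
Total loss = $27716 + $25728 = $53444.

$53444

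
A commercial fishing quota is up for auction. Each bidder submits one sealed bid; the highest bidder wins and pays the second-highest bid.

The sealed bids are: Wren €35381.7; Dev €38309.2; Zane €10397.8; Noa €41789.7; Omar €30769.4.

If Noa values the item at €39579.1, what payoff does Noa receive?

€1269.9

Highest bid: Noa at €41789.7, so Noa wins.
Second-highest bid: Dev at €38309.2 — that is the price the winner pays.
Noa's payoff = value − price = €39579.1 − €38309.2 = €1269.9.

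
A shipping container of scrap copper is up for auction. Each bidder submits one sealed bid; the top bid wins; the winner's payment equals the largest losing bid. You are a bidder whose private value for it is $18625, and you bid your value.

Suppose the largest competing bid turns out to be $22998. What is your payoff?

$0

Your bid $18625 is below the highest competing bid $22998, so you lose.
A losing bidder pays nothing and receives nothing: payoff = $0.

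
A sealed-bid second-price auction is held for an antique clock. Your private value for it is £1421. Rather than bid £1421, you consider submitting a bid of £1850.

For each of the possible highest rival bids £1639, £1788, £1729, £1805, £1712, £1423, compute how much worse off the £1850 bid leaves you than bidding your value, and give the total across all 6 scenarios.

£1570

The deviation costs you only when the competing bid falls strictly between £1421 and £1850; elsewhere both bids give the same outcome.
£1639: truthful payoff £0, deviation payoff −£218 → loss £218.
£1788: truthful payoff £0, deviation payoff −£367 → loss £367.
£1729: truthful payoff £0, deviation payoff −£308 → loss £308.
£1805: truthful payoff £0, deviation payoff −£384 → loss £384.
£1712: truthful payoff £0, deviation payoff −£291 → loss £291.
£1423: truthful payoff £0, deviation payoff −£2 → loss £2.
Total loss = £218 + £367 + £308 + £384 + £291 + £2 = £1570.
In a second-price auction your bid sets only whether you win, not what you pay, so bidding your true value is weakly dominant.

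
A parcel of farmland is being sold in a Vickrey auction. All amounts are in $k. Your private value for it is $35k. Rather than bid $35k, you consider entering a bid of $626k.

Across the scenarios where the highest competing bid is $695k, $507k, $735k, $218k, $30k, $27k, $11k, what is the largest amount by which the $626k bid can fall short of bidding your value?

$695k: same outcome either way → loss $0k.
$507k: truthful gives $0k, deviation gives −$472k → loss $472k.
$735k: same outcome either way → loss $0k.
$218k: truthful gives $0k, deviation gives −$183k → loss $183k.
$30k: same outcome either way → loss $0k.
$27k: same outcome either way → loss $0k.
$11k: same outcome either way → loss $0k.
Maximum loss: $472k.

$472k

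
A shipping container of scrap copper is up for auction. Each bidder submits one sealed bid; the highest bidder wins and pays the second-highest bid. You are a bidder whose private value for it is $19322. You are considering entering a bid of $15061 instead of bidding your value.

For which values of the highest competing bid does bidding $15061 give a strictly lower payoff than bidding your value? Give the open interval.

($15061, $19322)

If the competing bid is below $15061, both bids win at the same price — no difference.
If it is above $19322, both bids lose — no difference.
If it lies strictly between $15061 and $19322, bidding your value wins at a price below your value (positive payoff) while bidding $15061 loses (payoff 0).
So the deviation strictly hurts on the open interval ($15061, $19322).
Because the price is fixed by the runner-up's bid, deviating from your value can only change a good outcome into a bad one — never the reverse.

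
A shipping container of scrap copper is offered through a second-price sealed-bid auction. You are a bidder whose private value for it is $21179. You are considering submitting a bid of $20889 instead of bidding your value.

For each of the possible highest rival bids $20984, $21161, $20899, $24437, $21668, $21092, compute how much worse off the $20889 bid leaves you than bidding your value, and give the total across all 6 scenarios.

$580

The deviation costs you only when the competing bid falls strictly between $20889 and $21179; elsewhere both bids give the same outcome.
$20984: truthful payoff $195, deviation payoff $0 → loss $195.
$21161: truthful payoff $18, deviation payoff $0 → loss $18.
$20899: truthful payoff $280, deviation payoff $0 → loss $280.
$24437: outcomes coincide → loss $0.
$21668: outcomes coincide → loss $0.
$21092: truthful payoff $87, deviation payoff $0 → loss $87.
Total loss = $195 + $18 + $280 + $87 = $580.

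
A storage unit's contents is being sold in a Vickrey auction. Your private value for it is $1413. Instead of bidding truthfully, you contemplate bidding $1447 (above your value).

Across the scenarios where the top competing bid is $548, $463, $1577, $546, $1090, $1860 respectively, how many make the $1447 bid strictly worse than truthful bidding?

The deviation hurts exactly when the highest competing bid lies strictly between $1413 and $1447 — overbidding then wins at a price above your value.
$548: below both → same outcome either way.
$463: below both → same outcome either way.
$1577: above both → same outcome either way.
$546: below both → same outcome either way.
$1090: below both → same outcome either way.
$1860: above both → same outcome either way.
Count: 0.

0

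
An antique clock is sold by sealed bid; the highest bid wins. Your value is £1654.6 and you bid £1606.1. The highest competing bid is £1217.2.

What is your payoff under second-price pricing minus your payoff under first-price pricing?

£388.9

You have the highest bid, so you win under either rule.
Second-price: pay £1217.2 → payoff £437.4.
First-price: pay your own bid £1606.1 → payoff £48.5.
Difference = £437.4 − (£48.5) = £388.9.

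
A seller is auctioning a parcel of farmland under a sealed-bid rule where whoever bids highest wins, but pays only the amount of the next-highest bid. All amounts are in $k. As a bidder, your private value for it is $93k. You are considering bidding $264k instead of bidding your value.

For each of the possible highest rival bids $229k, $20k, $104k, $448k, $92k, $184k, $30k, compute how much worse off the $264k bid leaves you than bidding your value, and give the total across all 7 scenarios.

$238k

The deviation costs you only when the competing bid falls strictly between $93k and $264k; elsewhere both bids give the same outcome.
$229k: truthful payoff $0k, deviation payoff −$136k → loss $136k.
$20k: outcomes coincide → loss $0k.
$104k: truthful payoff $0k, deviation payoff −$11k → loss $11k.
$448k: outcomes coincide → loss $0k.
$92k: outcomes coincide → loss $0k.
$184k: truthful payoff $0k, deviation payoff −$91k → loss $91k.
$30k: outcomes coincide → loss $0k.
Total loss = $136k + $11k + $91k = $238k.
Because the price is fixed by the runner-up's bid, deviating from your value can only change a good outcome into a bad one — never the reverse.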